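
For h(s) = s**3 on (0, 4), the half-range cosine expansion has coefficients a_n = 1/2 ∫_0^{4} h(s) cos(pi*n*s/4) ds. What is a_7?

a_7 = 1/2 ∫_0^{4} (s**3) cos(7*pi*s/4) ds.
Integrating by parts three times (tabular method), an antiderivative of (s**3) cos(7*pi*s/4) is 4*s**3*sin(7*pi*s/4)/(7*pi) + 48*s**2*cos(7*pi*s/4)/(49*pi**2) - 384*s*sin(7*pi*s/4)/(343*pi**3) - 1536*cos(7*pi*s/4)/(2401*pi**4); evaluating from 0 to 4: ∫_{0}^{4} (s**3) cos(7*pi*s/4) ds = (768*(2 - 49*pi**2)/(2401*pi**4)) - (-1536/(2401*pi**4)) = 768*(4 - 49*pi**2)/(2401*pi**4).
Hence a_7 = (1/2)·(768*(4 - 49*pi**2)/(2401*pi**4)) = 384*(4 - 49*pi**2)/(2401*pi**4).

384*(4 - 49*pi**2)/(2401*pi**4)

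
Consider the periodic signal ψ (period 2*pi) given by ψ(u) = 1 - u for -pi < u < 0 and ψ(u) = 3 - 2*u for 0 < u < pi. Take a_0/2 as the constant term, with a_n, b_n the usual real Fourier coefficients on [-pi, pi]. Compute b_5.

(4 - 3*pi)/(5*pi)

b_5 = 1/pi ∫_{-pi}^{pi} ψ(u) sin(5*u) du.
Split the integral at the breakpoints.
Integrating by parts (boundary term plus one more integral), an antiderivative of (1 - u) sin(5*u) is u*cos(5*u)/5 - sin(5*u)/25 - cos(5*u)/5; evaluating from -pi to 0: ∫_{-pi}^{0} (1 - u) sin(5*u) du = (-1/5) - (1/5 + pi/5) = -pi/5 - 2/5.
Integrating by parts (boundary term plus one more integral), an antiderivative of (3 - 2*u) sin(5*u) is 2*u*cos(5*u)/5 - 2*sin(5*u)/25 - 3*cos(5*u)/5; evaluating from 0 to pi: ∫_{0}^{pi} (3 - 2*u) sin(5*u) du = (3/5 - 2*pi/5) - (-3/5) = 6/5 - 2*pi/5.
Summing the pieces and multiplying by (1/pi) gives b_5 = (4 - 3*pi)/(5*pi).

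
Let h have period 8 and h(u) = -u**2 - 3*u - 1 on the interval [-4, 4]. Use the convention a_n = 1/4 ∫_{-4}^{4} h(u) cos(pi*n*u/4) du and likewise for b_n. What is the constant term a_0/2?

-19/3

a_0 = 1/4 ∫_{-4}^{4} h(u) du = 1/4 · (-152/3) = -38/3.
So the constant term a_0/2 = -19/3.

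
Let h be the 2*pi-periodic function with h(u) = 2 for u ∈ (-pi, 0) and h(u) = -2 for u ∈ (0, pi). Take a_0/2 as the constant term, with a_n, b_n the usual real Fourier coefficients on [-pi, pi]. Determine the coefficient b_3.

b_3 = 1/pi ∫_{-pi}^{pi} h(u) sin(3*u) du.
h is odd and sin(3*u) is odd, so the integrand is even and b_3 = 2/pi ∫_0^{pi} h(u) sin(3*u) du.
Directly, an antiderivative of (-2) sin(3*u) is 2*cos(3*u)/3; evaluating from 0 to pi: ∫_{0}^{pi} (-2) sin(3*u) du = (-2/3) - (2/3) = -4/3.
Hence b_3 = (2/pi)·(-4/3) = -8/(3*pi).

-8/(3*pi)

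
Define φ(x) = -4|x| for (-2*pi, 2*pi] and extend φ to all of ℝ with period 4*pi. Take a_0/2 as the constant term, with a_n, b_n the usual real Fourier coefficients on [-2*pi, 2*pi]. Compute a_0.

-8*pi

a_0 = (1/(2*pi)) ∫_{-2*pi}^{2*pi} φ(x) dx = (1/(2*pi)) · (-16*pi**2) = -8*pi.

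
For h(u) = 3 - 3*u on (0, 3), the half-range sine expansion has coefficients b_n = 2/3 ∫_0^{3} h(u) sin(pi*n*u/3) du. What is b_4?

b_4 = 2/3 ∫_0^{3} (3 - 3*u) sin(4*pi*u/3) du.
Integrating by parts (boundary term plus one more integral), an antiderivative of (3 - 3*u) sin(4*pi*u/3) is 9*u*cos(4*pi*u/3)/(4*pi) - 27*sin(4*pi*u/3)/(16*pi**2) - 9*cos(4*pi*u/3)/(4*pi); evaluating from 0 to 3: ∫_{0}^{3} (3 - 3*u) sin(4*pi*u/3) du = (9/(2*pi)) - (-9/(4*pi)) = 27/(4*pi).
Hence b_4 = (2/3)·(27/(4*pi)) = 9/(2*pi).

9/(2*pi)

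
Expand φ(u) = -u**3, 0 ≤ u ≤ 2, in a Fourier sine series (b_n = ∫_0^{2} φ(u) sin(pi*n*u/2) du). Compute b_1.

-16/pi + 96/pi**3

b_1 = ∫_0^{2} (-u**3) sin(pi*u/2) du.
Integrating by parts three times (tabular method), an antiderivative of (-u**3) sin(pi*u/2) is 2*u**3*cos(pi*u/2)/pi - 12*u**2*sin(pi*u/2)/pi**2 - 48*u*cos(pi*u/2)/pi**3 + 96*sin(pi*u/2)/pi**4; evaluating from 0 to 2: ∫_{0}^{2} (-u**3) sin(pi*u/2) du = (-16/pi + 96/pi**3) - (0) = -16/pi + 96/pi**3.
Hence b_1 = -16/pi + 96/pi**3.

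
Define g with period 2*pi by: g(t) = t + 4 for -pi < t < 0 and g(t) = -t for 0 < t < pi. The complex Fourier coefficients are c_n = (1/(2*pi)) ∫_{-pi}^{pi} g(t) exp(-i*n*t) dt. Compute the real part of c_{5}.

Since g is real-valued, Re(c_{5}) = (1/(2*pi)) ∫_{-pi}^{pi} g(t) cos(5*t) dt = a_{5}/2.
Split the integral at the breakpoints.
Integrating by parts (boundary term plus one more integral), an antiderivative of (t + 4) cos(5*t) is t*sin(5*t)/5 + 4*sin(5*t)/5 + cos(5*t)/25; evaluating from -pi to 0: ∫_{-pi}^{0} (t + 4) cos(5*t) dt = (1/25) - (-1/25) = 2/25.
Integrating by parts (boundary term plus one more integral), an antiderivative of (-t) cos(5*t) is -t*sin(5*t)/5 - cos(5*t)/25; evaluating from 0 to pi: ∫_{0}^{pi} (-t) cos(5*t) dt = (1/25) - (-1/25) = 2/25.
So ∫_{-pi}^{pi} g(t) cos(5*t) dt = 4/25.
Hence Re(c_{5}) = (1/(2*pi))·(4/25) = 2/(25*pi).

2/(25*pi)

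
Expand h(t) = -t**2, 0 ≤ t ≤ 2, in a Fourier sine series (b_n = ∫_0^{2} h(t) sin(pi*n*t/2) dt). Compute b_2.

b_2 = ∫_0^{2} (-t**2) sin(pi*t) dt.
Integrating by parts twice (tabular method), an antiderivative of (-t**2) sin(pi*t) is t**2*cos(pi*t)/pi - 2*t*sin(pi*t)/pi**2 - 2*cos(pi*t)/pi**3; evaluating from 0 to 2: ∫_{0}^{2} (-t**2) sin(pi*t) dt = (-2/pi**3 + 4/pi) - (-2/pi**3) = 4/pi.
Hence b_2 = 4/pi.

4/pi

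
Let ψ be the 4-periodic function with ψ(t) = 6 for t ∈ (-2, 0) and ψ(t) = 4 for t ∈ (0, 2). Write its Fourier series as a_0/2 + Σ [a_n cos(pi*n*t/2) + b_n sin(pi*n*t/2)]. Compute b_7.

-4/(7*pi)

b_7 = 1/2 ∫_{-2}^{2} ψ(t) sin(7*pi*t/2) dt.
Split the integral at the breakpoints.
Directly, an antiderivative of (6) sin(7*pi*t/2) is -12*cos(7*pi*t/2)/(7*pi); evaluating from -2 to 0: ∫_{-2}^{0} (6) sin(7*pi*t/2) dt = (-12/(7*pi)) - (12/(7*pi)) = -24/(7*pi).
Directly, an antiderivative of (4) sin(7*pi*t/2) is -8*cos(7*pi*t/2)/(7*pi); evaluating from 0 to 2: ∫_{0}^{2} (4) sin(7*pi*t/2) dt = (8/(7*pi)) - (-8/(7*pi)) = 16/(7*pi).
Summing the pieces and multiplying by (1/2) gives b_7 = -4/(7*pi).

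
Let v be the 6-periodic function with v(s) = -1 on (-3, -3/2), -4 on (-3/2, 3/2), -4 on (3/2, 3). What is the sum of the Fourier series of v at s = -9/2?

-4

s = -9/2 differs from s = 3/2 by -1 full period(s), and the series is 6-periodic.
v is continuous at s = 3/2 with value -4, so the series converges to -4 there.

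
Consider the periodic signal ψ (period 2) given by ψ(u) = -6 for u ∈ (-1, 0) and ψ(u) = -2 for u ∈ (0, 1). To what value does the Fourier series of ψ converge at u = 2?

u = 2 differs from u = 0 by 1 full period(s), and the series is 2-periodic.
At u = 0 the one-sided limits are ψ(0^-) = -6 and ψ(0^+) = -2.
By Dirichlet's theorem the series converges to their average, [(-6) + (-2)]/2 = -4.

-4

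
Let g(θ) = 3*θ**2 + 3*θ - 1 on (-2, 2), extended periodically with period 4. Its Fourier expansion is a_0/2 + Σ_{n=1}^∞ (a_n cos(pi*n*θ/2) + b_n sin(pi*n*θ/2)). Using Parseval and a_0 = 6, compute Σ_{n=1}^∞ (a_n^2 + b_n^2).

248/5

Parseval: a_0^2/2 + Σ_{n≥1} (a_n^2+b_n^2) = 1/2 ∫_{-2}^{2} g(θ)^2 dθ = 338/5.
Subtract a_0^2/2 = 18: Σ (a_n^2+b_n^2) = 248/5.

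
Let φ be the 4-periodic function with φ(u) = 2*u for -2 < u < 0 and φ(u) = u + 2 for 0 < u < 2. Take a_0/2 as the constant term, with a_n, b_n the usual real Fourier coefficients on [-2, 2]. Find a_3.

4/(9*pi**2)

a_3 = 1/2 ∫_{-2}^{2} φ(u) cos(3*pi*u/2) du.
Split the integral at the breakpoints.
Integrating by parts (boundary term plus one more integral), an antiderivative of (2*u) cos(3*pi*u/2) is 4*u*sin(3*pi*u/2)/(3*pi) + 8*cos(3*pi*u/2)/(9*pi**2); evaluating from -2 to 0: ∫_{-2}^{0} (2*u) cos(3*pi*u/2) du = (8/(9*pi**2)) - (-8/(9*pi**2)) = 16/(9*pi**2).
Integrating by parts (boundary term plus one more integral), an antiderivative of (u + 2) cos(3*pi*u/2) is 2*u*sin(3*pi*u/2)/(3*pi) + 4*sin(3*pi*u/2)/(3*pi) + 4*cos(3*pi*u/2)/(9*pi**2); evaluating from 0 to 2: ∫_{0}^{2} (u + 2) cos(3*pi*u/2) du = (-4/(9*pi**2)) - (4/(9*pi**2)) = -8/(9*pi**2).
Summing the pieces and multiplying by (1/2) gives a_3 = 4/(9*pi**2).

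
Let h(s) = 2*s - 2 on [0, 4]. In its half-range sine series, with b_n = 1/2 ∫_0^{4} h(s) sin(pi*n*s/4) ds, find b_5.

8/(5*pi)

b_5 = 1/2 ∫_0^{4} (2*s - 2) sin(5*pi*s/4) ds.
Integrating by parts (boundary term plus one more integral), an antiderivative of (2*s - 2) sin(5*pi*s/4) is -8*s*cos(5*pi*s/4)/(5*pi) + 32*sin(5*pi*s/4)/(25*pi**2) + 8*cos(5*pi*s/4)/(5*pi); evaluating from 0 to 4: ∫_{0}^{4} (2*s - 2) sin(5*pi*s/4) ds = (24/(5*pi)) - (8/(5*pi)) = 16/(5*pi).
Hence b_5 = (1/2)·(16/(5*pi)) = 8/(5*pi).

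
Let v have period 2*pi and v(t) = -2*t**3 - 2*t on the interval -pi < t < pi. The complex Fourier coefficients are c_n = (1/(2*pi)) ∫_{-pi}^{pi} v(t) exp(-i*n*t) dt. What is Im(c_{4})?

Since v is real-valued, Im(c_{4}) = -(1/(2*pi)) ∫_{-pi}^{pi} v(t) sin(4*t) dt = -b_{4}/2.
v is odd and sin(4*t) is odd, so the integrand is even: ∫_{-pi}^{pi} v(t) sin(4*t) dt = 2∫_0^{pi} v(t) sin(4*t) dt.
Integrating by parts three times (tabular method), an antiderivative of (-2*t**3 - 2*t) sin(4*t) is t**3*cos(4*t)/2 - 3*t**2*sin(4*t)/8 + 5*t*cos(4*t)/16 - 5*sin(4*t)/64; evaluating from 0 to pi: ∫_{0}^{pi} (-2*t**3 - 2*t) sin(4*t) dt = (pi*(5 + 8*pi**2)/16) - (0) = pi*(5 + 8*pi**2)/16.
So ∫_{-pi}^{pi} v(t) sin(4*t) dt = pi*(5/8 + pi**2).
Hence Im(c_{4}) = (-1/(2*pi))·(pi*(5/8 + pi**2)) = -pi**2/2 - 5/16.

-pi**2/2 - 5/16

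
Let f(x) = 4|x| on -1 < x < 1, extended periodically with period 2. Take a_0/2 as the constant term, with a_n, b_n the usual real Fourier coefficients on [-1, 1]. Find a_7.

-16/(49*pi**2)

a_7 = ∫_{-1}^{1} f(x) cos(7*pi*x) dx.
f is even and cos(7*pi*x) is even, so the integrand is even and a_7 = 2 ∫_0^{1} f(x) cos(7*pi*x) dx.
Integrating by parts (boundary term plus one more integral), an antiderivative of (4*x) cos(7*pi*x) is 4*x*sin(7*pi*x)/(7*pi) + 4*cos(7*pi*x)/(49*pi**2); evaluating from 0 to 1: ∫_{0}^{1} (4*x) cos(7*pi*x) dx = (-4/(49*pi**2)) - (4/(49*pi**2)) = -8/(49*pi**2).
Hence a_7 = 2·(-8/(49*pi**2)) = -16/(49*pi**2).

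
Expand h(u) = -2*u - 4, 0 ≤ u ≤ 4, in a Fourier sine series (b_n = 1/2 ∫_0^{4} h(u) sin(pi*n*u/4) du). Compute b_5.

b_5 = 1/2 ∫_0^{4} (-2*u - 4) sin(5*pi*u/4) du.
Integrating by parts (boundary term plus one more integral), an antiderivative of (-2*u - 4) sin(5*pi*u/4) is 8*u*cos(5*pi*u/4)/(5*pi) - 32*sin(5*pi*u/4)/(25*pi**2) + 16*cos(5*pi*u/4)/(5*pi); evaluating from 0 to 4: ∫_{0}^{4} (-2*u - 4) sin(5*pi*u/4) du = (-48/(5*pi)) - (16/(5*pi)) = -64/(5*pi).
Hence b_5 = (1/2)·(-64/(5*pi)) = -32/(5*pi).

-32/(5*pi)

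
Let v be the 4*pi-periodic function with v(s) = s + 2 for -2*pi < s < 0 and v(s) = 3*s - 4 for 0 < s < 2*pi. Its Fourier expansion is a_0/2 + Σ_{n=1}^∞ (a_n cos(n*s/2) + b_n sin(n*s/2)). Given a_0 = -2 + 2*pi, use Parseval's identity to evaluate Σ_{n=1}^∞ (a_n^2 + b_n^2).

Parseval: a_0^2/2 + Σ_{n≥1} (a_n^2+b_n^2) = (1/(2*pi)) ∫_{-2*pi}^{2*pi} v(s)^2 ds = -28*pi + 20 + 40*pi**2/3.
Subtract a_0^2/2 = 2*(1 - pi)**2: Σ (a_n^2+b_n^2) = -24*pi + 18 + 34*pi**2/3.

-24*pi + 18 + 34*pi**2/3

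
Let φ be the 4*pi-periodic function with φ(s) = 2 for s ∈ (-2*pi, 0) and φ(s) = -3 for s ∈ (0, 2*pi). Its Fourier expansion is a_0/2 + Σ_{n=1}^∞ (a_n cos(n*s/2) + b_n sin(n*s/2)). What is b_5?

b_5 = (1/(2*pi)) ∫_{-2*pi}^{2*pi} φ(s) sin(5*s/2) ds.
Split the integral at the breakpoints.
Directly, an antiderivative of (2) sin(5*s/2) is -4*cos(5*s/2)/5; evaluating from -2*pi to 0: ∫_{-2*pi}^{0} (2) sin(5*s/2) ds = (-4/5) - (4/5) = -8/5.
Directly, an antiderivative of (-3) sin(5*s/2) is 6*cos(5*s/2)/5; evaluating from 0 to 2*pi: ∫_{0}^{2*pi} (-3) sin(5*s/2) ds = (-6/5) - (6/5) = -12/5.
Summing the pieces and multiplying by (1/(2*pi)) gives b_5 = -2/pi.

-2/pi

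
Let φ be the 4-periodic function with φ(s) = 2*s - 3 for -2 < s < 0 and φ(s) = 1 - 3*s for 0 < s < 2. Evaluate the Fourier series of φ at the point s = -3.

s = -3 differs from s = 1 by -1 full period(s), and the series is 4-periodic.
φ is continuous at s = 1 with value -2, so the series converges to -2 there.

-2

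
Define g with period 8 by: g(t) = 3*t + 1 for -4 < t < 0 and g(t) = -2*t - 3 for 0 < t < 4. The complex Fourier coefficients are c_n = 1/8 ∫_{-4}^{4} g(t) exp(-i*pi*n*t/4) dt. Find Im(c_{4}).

Since g is real-valued, Im(c_{4}) = -1/8 ∫_{-4}^{4} g(t) sin(pi*t) dt = -b_{4}/2.
Split the integral at the breakpoints.
Integrating by parts (boundary term plus one more integral), an antiderivative of (3*t + 1) sin(pi*t) is -3*t*cos(pi*t)/pi + 3*sin(pi*t)/pi**2 - cos(pi*t)/pi; evaluating from -4 to 0: ∫_{-4}^{0} (3*t + 1) sin(pi*t) dt = (-1/pi) - (11/pi) = -12/pi.
Integrating by parts (boundary term plus one more integral), an antiderivative of (-2*t - 3) sin(pi*t) is 2*t*cos(pi*t)/pi - 2*sin(pi*t)/pi**2 + 3*cos(pi*t)/pi; evaluating from 0 to 4: ∫_{0}^{4} (-2*t - 3) sin(pi*t) dt = (11/pi) - (3/pi) = 8/pi.
So ∫_{-4}^{4} g(t) sin(pi*t) dt = -4/pi.
Hence Im(c_{4}) = (-1/8)·(-4/pi) = 1/(2*pi).

1/(2*pi)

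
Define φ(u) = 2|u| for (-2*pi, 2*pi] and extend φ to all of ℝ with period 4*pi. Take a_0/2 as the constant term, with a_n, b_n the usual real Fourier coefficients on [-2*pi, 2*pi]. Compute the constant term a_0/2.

2*pi

a_0 = (1/(2*pi)) ∫_{-2*pi}^{2*pi} φ(u) du = (1/(2*pi)) · (8*pi**2) = 4*pi.
So the constant term a_0/2 = 2*pi.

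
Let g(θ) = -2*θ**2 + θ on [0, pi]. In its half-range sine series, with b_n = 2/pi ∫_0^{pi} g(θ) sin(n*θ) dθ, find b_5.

b_5 = 2/pi ∫_0^{pi} (-2*θ**2 + θ) sin(5*θ) dθ.
Integrating by parts twice (tabular method), an antiderivative of (-2*θ**2 + θ) sin(5*θ) is 2*θ**2*cos(5*θ)/5 - 4*θ*sin(5*θ)/25 - θ*cos(5*θ)/5 + sin(5*θ)/25 - 4*cos(5*θ)/125; evaluating from 0 to pi: ∫_{0}^{pi} (-2*θ**2 + θ) sin(5*θ) dθ = (-2*pi**2/5 + 4/125 + pi/5) - (-4/125) = -2*pi**2/5 + 8/125 + pi/5.
Hence b_5 = (2/pi)·(-2*pi**2/5 + 8/125 + pi/5) = 2*(-50*pi**2 + 8 + 25*pi)/(125*pi).

2*(-50*pi**2 + 8 + 25*pi)/(125*pi)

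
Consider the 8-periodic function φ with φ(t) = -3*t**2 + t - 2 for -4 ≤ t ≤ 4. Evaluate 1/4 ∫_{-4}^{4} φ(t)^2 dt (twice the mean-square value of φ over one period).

16024/15

1/4 ∫_{-4}^{4} φ(t)^2 dt = 1/4 · (64096/15) = 16024/15.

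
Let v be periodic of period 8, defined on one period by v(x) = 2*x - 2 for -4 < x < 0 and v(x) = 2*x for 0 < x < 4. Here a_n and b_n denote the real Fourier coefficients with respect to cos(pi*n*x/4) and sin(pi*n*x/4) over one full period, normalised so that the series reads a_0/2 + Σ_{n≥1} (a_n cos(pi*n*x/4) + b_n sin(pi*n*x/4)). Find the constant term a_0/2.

a_0 = 1/4 ∫_{-4}^{4} v(x) dx = 1/4 · (-8) = -2.
So the constant term a_0/2 = -1.

-1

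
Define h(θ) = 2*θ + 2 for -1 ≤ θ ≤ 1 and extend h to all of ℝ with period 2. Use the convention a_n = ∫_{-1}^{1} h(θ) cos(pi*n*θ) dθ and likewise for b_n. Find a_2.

a_2 = ∫_{-1}^{1} h(θ) cos(2*pi*θ) dθ.
Integrating by parts (boundary term plus one more integral), an antiderivative of (2*θ + 2) cos(2*pi*θ) is θ*sin(2*pi*θ)/pi + sin(2*pi*θ)/pi + cos(2*pi*θ)/(2*pi**2); evaluating from -1 to 1: ∫_{-1}^{1} (2*θ + 2) cos(2*pi*θ) dθ = (1/(2*pi**2)) - (1/(2*pi**2)) = 0.
Hence a_2 = 0.

0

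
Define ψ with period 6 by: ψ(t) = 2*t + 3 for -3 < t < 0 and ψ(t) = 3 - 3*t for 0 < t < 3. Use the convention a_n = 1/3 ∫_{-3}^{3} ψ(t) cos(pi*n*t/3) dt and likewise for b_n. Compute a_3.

a_3 = 1/3 ∫_{-3}^{3} ψ(t) cos(pi*t) dt.
Split the integral at the breakpoints.
Integrating by parts (boundary term plus one more integral), an antiderivative of (2*t + 3) cos(pi*t) is 2*t*sin(pi*t)/pi + 3*sin(pi*t)/pi + 2*cos(pi*t)/pi**2; evaluating from -3 to 0: ∫_{-3}^{0} (2*t + 3) cos(pi*t) dt = (2/pi**2) - (-2/pi**2) = 4/pi**2.
Integrating by parts (boundary term plus one more integral), an antiderivative of (3 - 3*t) cos(pi*t) is -3*t*sin(pi*t)/pi + 3*sin(pi*t)/pi - 3*cos(pi*t)/pi**2; evaluating from 0 to 3: ∫_{0}^{3} (3 - 3*t) cos(pi*t) dt = (3/pi**2) - (-3/pi**2) = 6/pi**2.
Summing the pieces and multiplying by (1/3) gives a_3 = 10/(3*pi**2).

10/(3*pi**2)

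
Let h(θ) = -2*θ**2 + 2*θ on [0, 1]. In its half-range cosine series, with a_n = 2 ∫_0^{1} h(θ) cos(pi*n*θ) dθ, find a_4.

a_4 = 2 ∫_0^{1} (-2*θ**2 + 2*θ) cos(4*pi*θ) dθ.
Integrating by parts twice (tabular method), an antiderivative of (-2*θ**2 + 2*θ) cos(4*pi*θ) is -θ**2*sin(4*pi*θ)/(2*pi) + θ*sin(4*pi*θ)/(2*pi) - θ*cos(4*pi*θ)/(4*pi**2) + sin(4*pi*θ)/(16*pi**3) + cos(4*pi*θ)/(8*pi**2); evaluating from 0 to 1: ∫_{0}^{1} (-2*θ**2 + 2*θ) cos(4*pi*θ) dθ = (-1/(8*pi**2)) - (1/(8*pi**2)) = -1/(4*pi**2).
Hence a_4 = 2·(-1/(4*pi**2)) = -1/(2*pi**2).

-1/(2*pi**2)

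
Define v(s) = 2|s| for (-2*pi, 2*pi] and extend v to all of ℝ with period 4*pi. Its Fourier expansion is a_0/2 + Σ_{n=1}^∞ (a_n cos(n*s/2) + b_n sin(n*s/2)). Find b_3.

0

b_3 = (1/(2*pi)) ∫_{-2*pi}^{2*pi} v(s) sin(3*s/2) ds.
v is even and sin(3*s/2) is odd, so the integrand is odd over a symmetric interval and the integral vanishes.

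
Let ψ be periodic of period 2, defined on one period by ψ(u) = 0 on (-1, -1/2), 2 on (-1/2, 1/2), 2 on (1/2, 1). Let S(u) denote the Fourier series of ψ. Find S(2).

2

u = 2 differs from u = 0 by 1 full period(s), and the series is 2-periodic.
ψ is continuous at u = 0 with value 2, so the series converges to 2 there.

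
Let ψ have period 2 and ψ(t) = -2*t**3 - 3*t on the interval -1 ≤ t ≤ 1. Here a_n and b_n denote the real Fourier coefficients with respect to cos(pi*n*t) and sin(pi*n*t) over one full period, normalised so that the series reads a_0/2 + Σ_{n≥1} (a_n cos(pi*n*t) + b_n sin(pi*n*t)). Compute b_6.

(-1 + 15*pi**2)/(9*pi**3)

b_6 = ∫_{-1}^{1} ψ(t) sin(6*pi*t) dt.
ψ is odd and sin(6*pi*t) is odd, so the integrand is even and b_6 = 2 ∫_0^{1} ψ(t) sin(6*pi*t) dt.
Integrating by parts three times (tabular method), an antiderivative of (-2*t**3 - 3*t) sin(6*pi*t) is t**3*cos(6*pi*t)/(3*pi) - t**2*sin(6*pi*t)/(6*pi**2) - t*cos(6*pi*t)/(18*pi**3) + t*cos(6*pi*t)/(2*pi) - sin(6*pi*t)/(12*pi**2) + sin(6*pi*t)/(108*pi**4); evaluating from 0 to 1: ∫_{0}^{1} (-2*t**3 - 3*t) sin(6*pi*t) dt = ((-1 + 15*pi**2)/(18*pi**3)) - (0) = (-1 + 15*pi**2)/(18*pi**3).
Hence b_6 = 2·((-1 + 15*pi**2)/(18*pi**3)) = (-1 + 15*pi**2)/(9*pi**3).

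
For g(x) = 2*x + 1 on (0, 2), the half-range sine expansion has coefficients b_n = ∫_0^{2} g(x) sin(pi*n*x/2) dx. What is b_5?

12/(5*pi)

b_5 = ∫_0^{2} (2*x + 1) sin(5*pi*x/2) dx.
Integrating by parts (boundary term plus one more integral), an antiderivative of (2*x + 1) sin(5*pi*x/2) is -4*x*cos(5*pi*x/2)/(5*pi) + 8*sin(5*pi*x/2)/(25*pi**2) - 2*cos(5*pi*x/2)/(5*pi); evaluating from 0 to 2: ∫_{0}^{2} (2*x + 1) sin(5*pi*x/2) dx = (2/pi) - (-2/(5*pi)) = 12/(5*pi).
Hence b_5 = 12/(5*pi).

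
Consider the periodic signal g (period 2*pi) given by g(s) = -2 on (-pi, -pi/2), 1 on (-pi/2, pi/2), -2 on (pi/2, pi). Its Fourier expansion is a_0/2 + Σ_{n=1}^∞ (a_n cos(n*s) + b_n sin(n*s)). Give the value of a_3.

a_3 = 1/pi ∫_{-pi}^{pi} g(s) cos(3*s) ds.
g is even and cos(3*s) is even, so the integrand is even and a_3 = 2/pi ∫_0^{pi} g(s) cos(3*s) ds.
Split the integral at the breakpoints.
Directly, an antiderivative of (1) cos(3*s) is sin(3*s)/3; evaluating from 0 to pi/2: ∫_{0}^{pi/2} (1) cos(3*s) ds = (-1/3) - (0) = -1/3.
Directly, an antiderivative of (-2) cos(3*s) is -2*sin(3*s)/3; evaluating from pi/2 to pi: ∫_{pi/2}^{pi} (-2) cos(3*s) ds = (0) - (2/3) = -2/3.
Summing the pieces and multiplying by (2/pi) gives a_3 = -2/pi.

-2/pi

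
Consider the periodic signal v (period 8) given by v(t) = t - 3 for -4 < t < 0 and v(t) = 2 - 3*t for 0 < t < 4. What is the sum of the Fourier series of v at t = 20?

t = 20 differs from t = 4 by 2 full period(s), and the series is 8-periodic.
At t = 4 the one-sided limits are v(4^-) = -10 and v(4^+) = -7.
By Dirichlet's theorem the series converges to their average, [(-10) + (-7)]/2 = -17/2.

-17/2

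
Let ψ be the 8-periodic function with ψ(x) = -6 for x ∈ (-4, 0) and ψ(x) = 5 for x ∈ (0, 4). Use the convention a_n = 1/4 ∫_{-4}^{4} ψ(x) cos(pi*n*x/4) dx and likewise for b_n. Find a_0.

-1

a_0 = 1/4 ∫_{-4}^{4} ψ(x) dx = 1/4 · (-4) = -1.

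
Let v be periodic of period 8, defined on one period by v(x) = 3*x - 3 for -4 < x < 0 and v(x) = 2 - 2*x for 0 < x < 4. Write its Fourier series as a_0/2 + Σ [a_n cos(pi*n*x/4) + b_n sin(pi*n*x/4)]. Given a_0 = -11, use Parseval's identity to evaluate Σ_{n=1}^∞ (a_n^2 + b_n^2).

251/6

Parseval: a_0^2/2 + Σ_{n≥1} (a_n^2+b_n^2) = 1/4 ∫_{-4}^{4} v(x)^2 dx = 307/3.
Subtract a_0^2/2 = 121/2: Σ (a_n^2+b_n^2) = 251/6.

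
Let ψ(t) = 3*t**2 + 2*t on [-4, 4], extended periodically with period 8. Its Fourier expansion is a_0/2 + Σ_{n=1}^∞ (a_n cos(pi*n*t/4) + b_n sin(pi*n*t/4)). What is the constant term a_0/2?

a_0 = 1/4 ∫_{-4}^{4} ψ(t) dt = 1/4 · (128) = 32.
So the constant term a_0/2 = 16.

16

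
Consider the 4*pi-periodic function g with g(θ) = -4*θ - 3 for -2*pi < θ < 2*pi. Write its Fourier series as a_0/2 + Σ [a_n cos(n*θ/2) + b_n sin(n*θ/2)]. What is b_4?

b_4 = (1/(2*pi)) ∫_{-2*pi}^{2*pi} g(θ) sin(2*θ) dθ.
Integrating by parts (boundary term plus one more integral), an antiderivative of (-4*θ - 3) sin(2*θ) is 2*θ*cos(2*θ) - sin(2*θ) + 3*cos(2*θ)/2; evaluating from -2*pi to 2*pi: ∫_{-2*pi}^{2*pi} (-4*θ - 3) sin(2*θ) dθ = (3/2 + 4*pi) - (3/2 - 4*pi) = 8*pi.
Hence b_4 = (1/(2*pi))·(8*pi) = 4.

4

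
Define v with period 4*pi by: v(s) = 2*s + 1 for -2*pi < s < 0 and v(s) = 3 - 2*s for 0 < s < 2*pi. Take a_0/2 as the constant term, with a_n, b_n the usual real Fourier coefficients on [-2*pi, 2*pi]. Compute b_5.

4/(5*pi)

b_5 = (1/(2*pi)) ∫_{-2*pi}^{2*pi} v(s) sin(5*s/2) ds.
Split the integral at the breakpoints.
Integrating by parts (boundary term plus one more integral), an antiderivative of (2*s + 1) sin(5*s/2) is -4*s*cos(5*s/2)/5 + 8*sin(5*s/2)/25 - 2*cos(5*s/2)/5; evaluating from -2*pi to 0: ∫_{-2*pi}^{0} (2*s + 1) sin(5*s/2) ds = (-2/5) - (2/5 - 8*pi/5) = -4/5 + 8*pi/5.
Integrating by parts (boundary term plus one more integral), an antiderivative of (3 - 2*s) sin(5*s/2) is 4*s*cos(5*s/2)/5 - 8*sin(5*s/2)/25 - 6*cos(5*s/2)/5; evaluating from 0 to 2*pi: ∫_{0}^{2*pi} (3 - 2*s) sin(5*s/2) ds = (6/5 - 8*pi/5) - (-6/5) = 12/5 - 8*pi/5.
Summing the pieces and multiplying by (1/(2*pi)) gives b_5 = 4/(5*pi).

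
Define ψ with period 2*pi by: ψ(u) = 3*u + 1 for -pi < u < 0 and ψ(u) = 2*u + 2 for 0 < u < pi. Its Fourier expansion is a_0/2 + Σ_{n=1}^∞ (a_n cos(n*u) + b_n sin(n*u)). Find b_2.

b_2 = 1/pi ∫_{-pi}^{pi} ψ(u) sin(2*u) du.
Split the integral at the breakpoints.
Integrating by parts (boundary term plus one more integral), an antiderivative of (3*u + 1) sin(2*u) is -3*u*cos(2*u)/2 + 3*sin(2*u)/4 - cos(2*u)/2; evaluating from -pi to 0: ∫_{-pi}^{0} (3*u + 1) sin(2*u) du = (-1/2) - (-1/2 + 3*pi/2) = -3*pi/2.
Integrating by parts (boundary term plus one more integral), an antiderivative of (2*u + 2) sin(2*u) is -u*cos(2*u) + sin(2*u)/2 - cos(2*u); evaluating from 0 to pi: ∫_{0}^{pi} (2*u + 2) sin(2*u) du = (-pi - 1) - (-1) = -pi.
Summing the pieces and multiplying by (1/pi) gives b_2 = -5/2.

-5/2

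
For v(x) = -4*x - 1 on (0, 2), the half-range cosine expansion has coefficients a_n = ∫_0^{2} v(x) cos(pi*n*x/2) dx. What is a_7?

a_7 = ∫_0^{2} (-4*x - 1) cos(7*pi*x/2) dx.
Integrating by parts (boundary term plus one more integral), an antiderivative of (-4*x - 1) cos(7*pi*x/2) is -8*x*sin(7*pi*x/2)/(7*pi) - 2*sin(7*pi*x/2)/(7*pi) - 16*cos(7*pi*x/2)/(49*pi**2); evaluating from 0 to 2: ∫_{0}^{2} (-4*x - 1) cos(7*pi*x/2) dx = (16/(49*pi**2)) - (-16/(49*pi**2)) = 32/(49*pi**2).
Hence a_7 = 32/(49*pi**2).

32/(49*pi**2)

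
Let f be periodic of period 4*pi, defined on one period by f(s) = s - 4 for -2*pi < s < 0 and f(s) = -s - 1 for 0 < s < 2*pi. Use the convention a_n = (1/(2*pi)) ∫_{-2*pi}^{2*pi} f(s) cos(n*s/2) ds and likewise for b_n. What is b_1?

6/pi

b_1 = (1/(2*pi)) ∫_{-2*pi}^{2*pi} f(s) sin(s/2) ds.
Split the integral at the breakpoints.
Integrating by parts (boundary term plus one more integral), an antiderivative of (s - 4) sin(s/2) is -2*s*cos(s/2) + 4*sin(s/2) + 8*cos(s/2); evaluating from -2*pi to 0: ∫_{-2*pi}^{0} (s - 4) sin(s/2) ds = (8) - (-4*pi - 8) = 4*pi + 16.
Integrating by parts (boundary term plus one more integral), an antiderivative of (-s - 1) sin(s/2) is 2*s*cos(s/2) - 4*sin(s/2) + 2*cos(s/2); evaluating from 0 to 2*pi: ∫_{0}^{2*pi} (-s - 1) sin(s/2) ds = (-4*pi - 2) - (2) = -4*pi - 4.
Summing the pieces and multiplying by (1/(2*pi)) gives b_1 = 6/pi.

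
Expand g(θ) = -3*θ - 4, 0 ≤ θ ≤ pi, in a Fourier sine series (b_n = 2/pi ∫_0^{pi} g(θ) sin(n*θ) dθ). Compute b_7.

b_7 = 2/pi ∫_0^{pi} (-3*θ - 4) sin(7*θ) dθ.
Integrating by parts (boundary term plus one more integral), an antiderivative of (-3*θ - 4) sin(7*θ) is 3*θ*cos(7*θ)/7 - 3*sin(7*θ)/49 + 4*cos(7*θ)/7; evaluating from 0 to pi: ∫_{0}^{pi} (-3*θ - 4) sin(7*θ) dθ = (-3*pi/7 - 4/7) - (4/7) = -3*pi/7 - 8/7.
Hence b_7 = (2/pi)·(-3*pi/7 - 8/7) = 2*(-3*pi - 8)/(7*pi).

2*(-3*pi - 8)/(7*pi)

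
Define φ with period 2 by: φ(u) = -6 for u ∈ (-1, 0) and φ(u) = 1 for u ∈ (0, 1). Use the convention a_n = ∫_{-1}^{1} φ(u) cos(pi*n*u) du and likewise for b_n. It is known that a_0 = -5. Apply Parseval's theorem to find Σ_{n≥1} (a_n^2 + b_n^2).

49/2

Parseval: a_0^2/2 + Σ_{n≥1} (a_n^2+b_n^2) = ∫_{-1}^{1} φ(u)^2 du = 37.
Subtract a_0^2/2 = 25/2: Σ (a_n^2+b_n^2) = 49/2.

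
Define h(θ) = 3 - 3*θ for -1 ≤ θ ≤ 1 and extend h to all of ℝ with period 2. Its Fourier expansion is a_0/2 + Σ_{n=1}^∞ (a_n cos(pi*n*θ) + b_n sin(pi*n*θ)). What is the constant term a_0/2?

3

a_0 = ∫_{-1}^{1} h(θ) dθ = 6.
So the constant term a_0/2 = 3.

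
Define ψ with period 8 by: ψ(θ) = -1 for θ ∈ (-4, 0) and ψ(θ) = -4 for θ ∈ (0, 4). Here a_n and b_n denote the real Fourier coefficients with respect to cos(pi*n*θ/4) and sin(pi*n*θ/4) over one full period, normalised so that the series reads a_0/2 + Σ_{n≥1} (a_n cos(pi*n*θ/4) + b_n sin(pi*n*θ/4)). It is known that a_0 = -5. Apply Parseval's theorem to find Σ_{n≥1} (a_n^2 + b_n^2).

9/2

Parseval: a_0^2/2 + Σ_{n≥1} (a_n^2+b_n^2) = 1/4 ∫_{-4}^{4} ψ(θ)^2 dθ = 17.
Subtract a_0^2/2 = 25/2: Σ (a_n^2+b_n^2) = 9/2.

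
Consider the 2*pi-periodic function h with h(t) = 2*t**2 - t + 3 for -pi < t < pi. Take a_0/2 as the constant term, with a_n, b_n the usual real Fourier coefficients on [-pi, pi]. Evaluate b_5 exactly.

-2/5

b_5 = 1/pi ∫_{-pi}^{pi} h(t) sin(5*t) dt.
Integrating by parts twice (tabular method), an antiderivative of (2*t**2 - t + 3) sin(5*t) is -2*t**2*cos(5*t)/5 + 4*t*sin(5*t)/25 + t*cos(5*t)/5 - sin(5*t)/25 - 71*cos(5*t)/125; evaluating from -pi to pi: ∫_{-pi}^{pi} (2*t**2 - t + 3) sin(5*t) dt = (-pi/5 + 71/125 + 2*pi**2/5) - (71/125 + pi/5 + 2*pi**2/5) = -2*pi/5.
Hence b_5 = (1/pi)·(-2*pi/5) = -2/5.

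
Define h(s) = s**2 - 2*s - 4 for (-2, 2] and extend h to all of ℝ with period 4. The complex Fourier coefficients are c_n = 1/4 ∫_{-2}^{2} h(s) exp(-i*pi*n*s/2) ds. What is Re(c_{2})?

Since h is real-valued, Re(c_{2}) = 1/4 ∫_{-2}^{2} h(s) cos(pi*s) ds = a_{2}/2.
Integrating by parts twice (tabular method), an antiderivative of (s**2 - 2*s - 4) cos(pi*s) is s**2*sin(pi*s)/pi - 2*s*sin(pi*s)/pi + 2*s*cos(pi*s)/pi**2 - 4*sin(pi*s)/pi - 2*sin(pi*s)/pi**3 - 2*cos(pi*s)/pi**2; evaluating from -2 to 2: ∫_{-2}^{2} (s**2 - 2*s - 4) cos(pi*s) ds = (2/pi**2) - (-6/pi**2) = 8/pi**2.
Hence Re(c_{2}) = (1/4)·(8/pi**2) = 2/pi**2.

2/pi**2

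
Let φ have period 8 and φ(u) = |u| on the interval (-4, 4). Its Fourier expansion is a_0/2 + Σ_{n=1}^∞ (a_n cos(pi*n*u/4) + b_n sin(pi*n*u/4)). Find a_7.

-16/(49*pi**2)

a_7 = 1/4 ∫_{-4}^{4} φ(u) cos(7*pi*u/4) du.
φ is even and cos(7*pi*u/4) is even, so the integrand is even and a_7 = 1/2 ∫_0^{4} φ(u) cos(7*pi*u/4) du.
Integrating by parts (boundary term plus one more integral), an antiderivative of (u) cos(7*pi*u/4) is 4*u*sin(7*pi*u/4)/(7*pi) + 16*cos(7*pi*u/4)/(49*pi**2); evaluating from 0 to 4: ∫_{0}^{4} (u) cos(7*pi*u/4) du = (-16/(49*pi**2)) - (16/(49*pi**2)) = -32/(49*pi**2).
Hence a_7 = (1/2)·(-32/(49*pi**2)) = -16/(49*pi**2).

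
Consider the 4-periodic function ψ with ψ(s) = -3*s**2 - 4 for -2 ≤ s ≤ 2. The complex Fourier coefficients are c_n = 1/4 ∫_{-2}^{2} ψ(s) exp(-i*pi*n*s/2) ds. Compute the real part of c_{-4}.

-3/(2*pi**2)

Since ψ is real-valued, Re(c_{-4}) = 1/4 ∫_{-2}^{2} ψ(s) cos(-2*pi*s) ds = a_{4}/2.
ψ is even and cos(-2*pi*s) is even, so the integrand is even: ∫_{-2}^{2} ψ(s) cos(-2*pi*s) ds = 2∫_0^{2} ψ(s) cos(-2*pi*s) ds.
Integrating by parts twice (tabular method), an antiderivative of (-3*s**2 - 4) cos(-2*pi*s) is -3*s**2*sin(2*pi*s)/(2*pi) - 3*s*cos(2*pi*s)/(2*pi**2) - 2*sin(2*pi*s)/pi + 3*sin(2*pi*s)/(4*pi**3); evaluating from 0 to 2: ∫_{0}^{2} (-3*s**2 - 4) cos(-2*pi*s) ds = (-3/pi**2) - (0) = -3/pi**2.
So ∫_{-2}^{2} ψ(s) cos(-2*pi*s) ds = -6/pi**2.
Hence Re(c_{-4}) = (1/4)·(-6/pi**2) = -3/(2*pi**2).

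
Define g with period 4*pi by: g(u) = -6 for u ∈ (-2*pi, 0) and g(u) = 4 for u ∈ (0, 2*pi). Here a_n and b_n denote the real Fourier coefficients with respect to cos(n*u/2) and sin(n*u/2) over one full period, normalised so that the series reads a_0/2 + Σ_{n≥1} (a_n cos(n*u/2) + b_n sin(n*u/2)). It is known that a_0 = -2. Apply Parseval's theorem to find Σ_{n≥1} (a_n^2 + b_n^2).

Parseval: a_0^2/2 + Σ_{n≥1} (a_n^2+b_n^2) = (1/(2*pi)) ∫_{-2*pi}^{2*pi} g(u)^2 du = 52.
Subtract a_0^2/2 = 2: Σ (a_n^2+b_n^2) = 50.

50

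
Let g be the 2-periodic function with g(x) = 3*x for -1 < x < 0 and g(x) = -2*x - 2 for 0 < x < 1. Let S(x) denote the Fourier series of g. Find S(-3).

-7/2

x = -3 differs from x = 1 by -2 full period(s), and the series is 2-periodic.
At x = 1 the one-sided limits are g(1^-) = -4 and g(1^+) = -3.
By Dirichlet's theorem the series converges to their average, [(-4) + (-3)]/2 = -7/2.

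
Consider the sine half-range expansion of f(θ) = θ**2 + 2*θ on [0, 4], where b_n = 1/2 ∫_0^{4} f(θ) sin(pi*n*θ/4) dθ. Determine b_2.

b_2 = 1/2 ∫_0^{4} (θ**2 + 2*θ) sin(pi*θ/2) dθ.
Integrating by parts twice (tabular method), an antiderivative of (θ**2 + 2*θ) sin(pi*θ/2) is -2*θ**2*cos(pi*θ/2)/pi + 8*θ*sin(pi*θ/2)/pi**2 - 4*θ*cos(pi*θ/2)/pi + 8*sin(pi*θ/2)/pi**2 + 16*cos(pi*θ/2)/pi**3; evaluating from 0 to 4: ∫_{0}^{4} (θ**2 + 2*θ) sin(pi*θ/2) dθ = (-48/pi + 16/pi**3) - (16/pi**3) = -48/pi.
Hence b_2 = (1/2)·(-48/pi) = -24/pi.

-24/pi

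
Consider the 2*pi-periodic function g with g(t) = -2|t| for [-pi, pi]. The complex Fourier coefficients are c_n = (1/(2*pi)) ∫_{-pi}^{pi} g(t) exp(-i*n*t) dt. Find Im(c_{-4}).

0

Since g is real-valued, Im(c_{-4}) = -(1/(2*pi)) ∫_{-pi}^{pi} g(t) sin(-4*t) dt = b_{4}/2.
(g is even, so the integrand is odd over a symmetric interval and the integral vanishes.)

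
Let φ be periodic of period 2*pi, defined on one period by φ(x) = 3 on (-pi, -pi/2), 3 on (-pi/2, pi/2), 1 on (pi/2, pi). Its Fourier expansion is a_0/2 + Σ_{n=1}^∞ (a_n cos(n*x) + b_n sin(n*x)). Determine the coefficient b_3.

b_3 = 1/pi ∫_{-pi}^{pi} φ(x) sin(3*x) dx.
Split the integral at the breakpoints.
Directly, an antiderivative of (3) sin(3*x) is -cos(3*x); evaluating from -pi to -pi/2: ∫_{-pi}^{-pi/2} (3) sin(3*x) dx = (0) - (1) = -1.
Directly, an antiderivative of (3) sin(3*x) is -cos(3*x); evaluating from -pi/2 to pi/2: ∫_{-pi/2}^{pi/2} (3) sin(3*x) dx = (0) - (0) = 0.
Directly, an antiderivative of (1) sin(3*x) is -cos(3*x)/3; evaluating from pi/2 to pi: ∫_{pi/2}^{pi} (1) sin(3*x) dx = (1/3) - (0) = 1/3.
Summing the pieces and multiplying by (1/pi) gives b_3 = -2/(3*pi).

-2/(3*pi)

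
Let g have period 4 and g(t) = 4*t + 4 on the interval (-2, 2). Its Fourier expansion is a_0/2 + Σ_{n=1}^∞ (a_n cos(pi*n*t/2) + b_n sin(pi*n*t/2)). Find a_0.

8

a_0 = 1/2 ∫_{-2}^{2} g(t) dt = 1/2 · (16) = 8.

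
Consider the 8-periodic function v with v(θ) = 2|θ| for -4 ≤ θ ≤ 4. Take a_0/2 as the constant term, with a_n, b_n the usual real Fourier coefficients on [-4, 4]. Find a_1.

-32/pi**2

a_1 = 1/4 ∫_{-4}^{4} v(θ) cos(pi*θ/4) dθ.
v is even and cos(pi*θ/4) is even, so the integrand is even and a_1 = 1/2 ∫_0^{4} v(θ) cos(pi*θ/4) dθ.
Integrating by parts (boundary term plus one more integral), an antiderivative of (2*θ) cos(pi*θ/4) is 8*θ*sin(pi*θ/4)/pi + 32*cos(pi*θ/4)/pi**2; evaluating from 0 to 4: ∫_{0}^{4} (2*θ) cos(pi*θ/4) dθ = (-32/pi**2) - (32/pi**2) = -64/pi**2.
Hence a_1 = (1/2)·(-64/pi**2) = -32/pi**2.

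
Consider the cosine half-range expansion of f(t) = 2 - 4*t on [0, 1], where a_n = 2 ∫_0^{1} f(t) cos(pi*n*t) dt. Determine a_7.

16/(49*pi**2)

a_7 = 2 ∫_0^{1} (2 - 4*t) cos(7*pi*t) dt.
Integrating by parts (boundary term plus one more integral), an antiderivative of (2 - 4*t) cos(7*pi*t) is -4*t*sin(7*pi*t)/(7*pi) + 2*sin(7*pi*t)/(7*pi) - 4*cos(7*pi*t)/(49*pi**2); evaluating from 0 to 1: ∫_{0}^{1} (2 - 4*t) cos(7*pi*t) dt = (4/(49*pi**2)) - (-4/(49*pi**2)) = 8/(49*pi**2).
Hence a_7 = 2·(8/(49*pi**2)) = 16/(49*pi**2).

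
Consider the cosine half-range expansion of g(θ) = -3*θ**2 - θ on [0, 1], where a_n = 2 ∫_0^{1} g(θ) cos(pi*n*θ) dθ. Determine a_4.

-3/(4*pi**2)

a_4 = 2 ∫_0^{1} (-3*θ**2 - θ) cos(4*pi*θ) dθ.
Integrating by parts twice (tabular method), an antiderivative of (-3*θ**2 - θ) cos(4*pi*θ) is -3*θ**2*sin(4*pi*θ)/(4*pi) - θ*sin(4*pi*θ)/(4*pi) - 3*θ*cos(4*pi*θ)/(8*pi**2) + 3*sin(4*pi*θ)/(32*pi**3) - cos(4*pi*θ)/(16*pi**2); evaluating from 0 to 1: ∫_{0}^{1} (-3*θ**2 - θ) cos(4*pi*θ) dθ = (-7/(16*pi**2)) - (-1/(16*pi**2)) = -3/(8*pi**2).
Hence a_4 = 2·(-3/(8*pi**2)) = -3/(4*pi**2).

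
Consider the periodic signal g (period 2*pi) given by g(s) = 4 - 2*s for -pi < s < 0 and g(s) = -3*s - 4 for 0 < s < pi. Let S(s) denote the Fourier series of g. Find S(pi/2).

-3*pi/2 - 4

g is continuous at s = pi/2 with value -3*pi/2 - 4, so the series converges to -3*pi/2 - 4 there.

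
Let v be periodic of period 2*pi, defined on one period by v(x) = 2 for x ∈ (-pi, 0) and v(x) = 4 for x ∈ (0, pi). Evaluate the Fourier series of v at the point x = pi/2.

4

v is continuous at x = pi/2 with value 4, so the series converges to 4 there.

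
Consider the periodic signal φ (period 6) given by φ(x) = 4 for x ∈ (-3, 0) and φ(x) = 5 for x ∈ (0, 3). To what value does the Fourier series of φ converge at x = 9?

9/2

x = 9 differs from x = -3 by 2 full period(s), and the series is 6-periodic.
At x = -3 the one-sided limits are φ(-3^-) = 5 and φ(-3^+) = 4.
By Dirichlet's theorem the series converges to their average, [(5) + (4)]/2 = 9/2.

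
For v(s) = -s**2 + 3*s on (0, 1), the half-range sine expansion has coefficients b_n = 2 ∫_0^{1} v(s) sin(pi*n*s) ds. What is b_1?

8/pi**3 + 4/pi

b_1 = 2 ∫_0^{1} (-s**2 + 3*s) sin(pi*s) ds.
Integrating by parts twice (tabular method), an antiderivative of (-s**2 + 3*s) sin(pi*s) is s**2*cos(pi*s)/pi - 2*s*sin(pi*s)/pi**2 - 3*s*cos(pi*s)/pi + 3*sin(pi*s)/pi**2 - 2*cos(pi*s)/pi**3; evaluating from 0 to 1: ∫_{0}^{1} (-s**2 + 3*s) sin(pi*s) ds = (2/pi**3 + 2/pi) - (-2/pi**3) = 4/pi**3 + 2/pi.
Hence b_1 = 2·(4/pi**3 + 2/pi) = 8/pi**3 + 4/pi.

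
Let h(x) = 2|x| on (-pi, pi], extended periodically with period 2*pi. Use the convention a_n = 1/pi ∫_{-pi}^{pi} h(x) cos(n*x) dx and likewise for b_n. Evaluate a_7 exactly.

a_7 = 1/pi ∫_{-pi}^{pi} h(x) cos(7*x) dx.
h is even and cos(7*x) is even, so the integrand is even and a_7 = 2/pi ∫_0^{pi} h(x) cos(7*x) dx.
Integrating by parts (boundary term plus one more integral), an antiderivative of (2*x) cos(7*x) is 2*x*sin(7*x)/7 + 2*cos(7*x)/49; evaluating from 0 to pi: ∫_{0}^{pi} (2*x) cos(7*x) dx = (-2/49) - (2/49) = -4/49.
Hence a_7 = (2/pi)·(-4/49) = -8/(49*pi).

-8/(49*pi)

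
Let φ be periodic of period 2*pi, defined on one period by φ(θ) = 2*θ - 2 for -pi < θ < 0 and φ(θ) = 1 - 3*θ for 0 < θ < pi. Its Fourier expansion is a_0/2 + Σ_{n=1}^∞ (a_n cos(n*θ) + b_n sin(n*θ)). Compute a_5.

a_5 = 1/pi ∫_{-pi}^{pi} φ(θ) cos(5*θ) dθ.
Split the integral at the breakpoints.
Integrating by parts (boundary term plus one more integral), an antiderivative of (2*θ - 2) cos(5*θ) is 2*θ*sin(5*θ)/5 - 2*sin(5*θ)/5 + 2*cos(5*θ)/25; evaluating from -pi to 0: ∫_{-pi}^{0} (2*θ - 2) cos(5*θ) dθ = (2/25) - (-2/25) = 4/25.
Integrating by parts (boundary term plus one more integral), an antiderivative of (1 - 3*θ) cos(5*θ) is -3*θ*sin(5*θ)/5 + sin(5*θ)/5 - 3*cos(5*θ)/25; evaluating from 0 to pi: ∫_{0}^{pi} (1 - 3*θ) cos(5*θ) dθ = (3/25) - (-3/25) = 6/25.
Summing the pieces and multiplying by (1/pi) gives a_5 = 2/(5*pi).

2/(5*pi)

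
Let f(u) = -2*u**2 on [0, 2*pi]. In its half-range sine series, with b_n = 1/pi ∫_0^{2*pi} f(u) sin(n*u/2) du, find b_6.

b_6 = 1/pi ∫_0^{2*pi} (-2*u**2) sin(3*u) du.
Integrating by parts twice (tabular method), an antiderivative of (-2*u**2) sin(3*u) is 2*u**2*cos(3*u)/3 - 4*u*sin(3*u)/9 - 4*cos(3*u)/27; evaluating from 0 to 2*pi: ∫_{0}^{2*pi} (-2*u**2) sin(3*u) du = (-4/27 + 8*pi**2/3) - (-4/27) = 8*pi**2/3.
Hence b_6 = (1/pi)·(8*pi**2/3) = 8*pi/3.

8*pi/3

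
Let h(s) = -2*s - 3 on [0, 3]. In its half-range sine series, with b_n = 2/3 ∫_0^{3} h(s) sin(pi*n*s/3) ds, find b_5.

-24/(5*pi)

b_5 = 2/3 ∫_0^{3} (-2*s - 3) sin(5*pi*s/3) ds.
Integrating by parts (boundary term plus one more integral), an antiderivative of (-2*s - 3) sin(5*pi*s/3) is 6*s*cos(5*pi*s/3)/(5*pi) - 18*sin(5*pi*s/3)/(25*pi**2) + 9*cos(5*pi*s/3)/(5*pi); evaluating from 0 to 3: ∫_{0}^{3} (-2*s - 3) sin(5*pi*s/3) ds = (-27/(5*pi)) - (9/(5*pi)) = -36/(5*pi).
Hence b_5 = (2/3)·(-36/(5*pi)) = -24/(5*pi).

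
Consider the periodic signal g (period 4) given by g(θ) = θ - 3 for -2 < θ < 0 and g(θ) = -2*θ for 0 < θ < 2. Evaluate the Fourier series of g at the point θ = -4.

-3/2

θ = -4 differs from θ = 0 by -1 full period(s), and the series is 4-periodic.
At θ = 0 the one-sided limits are g(0^-) = -3 and g(0^+) = 0.
By Dirichlet's theorem the series converges to their average, [(-3) + (0)]/2 = -3/2.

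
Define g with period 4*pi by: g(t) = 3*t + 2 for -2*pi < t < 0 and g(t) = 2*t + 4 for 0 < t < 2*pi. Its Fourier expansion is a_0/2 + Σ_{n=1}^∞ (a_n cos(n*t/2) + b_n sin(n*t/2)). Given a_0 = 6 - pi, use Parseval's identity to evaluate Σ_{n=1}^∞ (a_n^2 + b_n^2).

Parseval: a_0^2/2 + Σ_{n≥1} (a_n^2+b_n^2) = (1/(2*pi)) ∫_{-2*pi}^{2*pi} g(t)^2 dt = 4*pi + 20 + 52*pi**2/3.
Subtract a_0^2/2 = (6 - pi)**2/2: Σ (a_n^2+b_n^2) = 2 + 10*pi + 101*pi**2/6.

2 + 10*pi + 101*pi**2/6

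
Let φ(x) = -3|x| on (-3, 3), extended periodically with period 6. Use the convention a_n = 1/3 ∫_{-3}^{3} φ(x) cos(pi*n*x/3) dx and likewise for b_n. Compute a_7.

a_7 = 1/3 ∫_{-3}^{3} φ(x) cos(7*pi*x/3) dx.
φ is even and cos(7*pi*x/3) is even, so the integrand is even and a_7 = 2/3 ∫_0^{3} φ(x) cos(7*pi*x/3) dx.
Integrating by parts (boundary term plus one more integral), an antiderivative of (-3*x) cos(7*pi*x/3) is -9*x*sin(7*pi*x/3)/(7*pi) - 27*cos(7*pi*x/3)/(49*pi**2); evaluating from 0 to 3: ∫_{0}^{3} (-3*x) cos(7*pi*x/3) dx = (27/(49*pi**2)) - (-27/(49*pi**2)) = 54/(49*pi**2).
Hence a_7 = (2/3)·(54/(49*pi**2)) = 36/(49*pi**2).

36/(49*pi**2)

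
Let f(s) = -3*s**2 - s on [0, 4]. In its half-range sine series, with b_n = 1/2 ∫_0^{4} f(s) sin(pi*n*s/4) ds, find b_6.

52/(3*pi)

b_6 = 1/2 ∫_0^{4} (-3*s**2 - s) sin(3*pi*s/2) ds.
Integrating by parts twice (tabular method), an antiderivative of (-3*s**2 - s) sin(3*pi*s/2) is 2*s**2*cos(3*pi*s/2)/pi - 8*s*sin(3*pi*s/2)/(3*pi**2) + 2*s*cos(3*pi*s/2)/(3*pi) - 4*sin(3*pi*s/2)/(9*pi**2) - 16*cos(3*pi*s/2)/(9*pi**3); evaluating from 0 to 4: ∫_{0}^{4} (-3*s**2 - s) sin(3*pi*s/2) ds = (8*(-2 + 39*pi**2)/(9*pi**3)) - (-16/(9*pi**3)) = 104/(3*pi).
Hence b_6 = (1/2)·(104/(3*pi)) = 52/(3*pi).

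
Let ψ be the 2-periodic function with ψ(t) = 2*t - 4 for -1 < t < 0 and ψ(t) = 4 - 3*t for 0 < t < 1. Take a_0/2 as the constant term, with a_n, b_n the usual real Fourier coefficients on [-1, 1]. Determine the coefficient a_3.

a_3 = ∫_{-1}^{1} ψ(t) cos(3*pi*t) dt.
Split the integral at the breakpoints.
Integrating by parts (boundary term plus one more integral), an antiderivative of (2*t - 4) cos(3*pi*t) is 2*t*sin(3*pi*t)/(3*pi) - 4*sin(3*pi*t)/(3*pi) + 2*cos(3*pi*t)/(9*pi**2); evaluating from -1 to 0: ∫_{-1}^{0} (2*t - 4) cos(3*pi*t) dt = (2/(9*pi**2)) - (-2/(9*pi**2)) = 4/(9*pi**2).
Integrating by parts (boundary term plus one more integral), an antiderivative of (4 - 3*t) cos(3*pi*t) is -t*sin(3*pi*t)/pi + 4*sin(3*pi*t)/(3*pi) - cos(3*pi*t)/(3*pi**2); evaluating from 0 to 1: ∫_{0}^{1} (4 - 3*t) cos(3*pi*t) dt = (1/(3*pi**2)) - (-1/(3*pi**2)) = 2/(3*pi**2).
Summing the pieces gives a_3 = 10/(9*pi**2).

10/(9*pi**2)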